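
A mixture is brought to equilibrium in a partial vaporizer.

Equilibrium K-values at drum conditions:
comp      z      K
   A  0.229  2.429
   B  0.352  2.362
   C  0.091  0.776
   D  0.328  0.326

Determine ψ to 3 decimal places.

Iterate (Newton) starting at ψ = 0.56:
  ψ = 0.560: g = 0.0753, g' = -0.745 → ψ = 0.661
  ψ = 0.661: g = -0.0022, g' = -0.796 → ψ = 0.658
Converged at ψ = 0.658.

ψ = 0.658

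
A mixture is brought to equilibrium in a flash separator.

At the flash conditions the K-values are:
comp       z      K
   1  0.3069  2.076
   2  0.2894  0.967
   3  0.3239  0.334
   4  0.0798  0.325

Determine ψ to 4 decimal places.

Iterate (Newton) starting at ψ = 0.5:
  ψ = 0.5000: g = -0.19972, g' = -0.5563 → ψ = 0.1410
  ψ = 0.1410: g = -0.02047, g' = -0.4876 → ψ = 0.0990
  ψ = 0.0990: g = 0.00018, g' = -0.4969 → ψ = 0.0994
Converged at ψ = 0.0994.

ψ = 0.0994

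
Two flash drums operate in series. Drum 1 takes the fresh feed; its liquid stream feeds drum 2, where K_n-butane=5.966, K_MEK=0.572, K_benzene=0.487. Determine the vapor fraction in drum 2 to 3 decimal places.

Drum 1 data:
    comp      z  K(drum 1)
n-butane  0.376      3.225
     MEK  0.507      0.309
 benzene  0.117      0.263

Drum 1:
Let ψ₁ = V/F and solve Σ zᵢ(Kᵢ−1)/(1+ψ₁(Kᵢ−1)) = 0.
Check two-phase: ΣzᵢKᵢ = 1.400 > 1 and Σzᵢ/Kᵢ = 2.202 > 1, so g(0) = 0.400 > 0 and g(1) = -1.202 < 0.
Newton iteration, ψ₁⁰ = 0.5:
  ψ₁ = 0.500: g = -0.2758, g' = -1.142 → ψ₁ = 0.258
  ψ₁ = 0.258: g = -0.0018, g' = -1.206 → ψ₁ = 0.257
Converged at ψ₁ = 0.257.
Drum-1 compositions:
  n-butane: x = 0.239, y = 0.772
  MEK: x = 0.616, y = 0.190
  benzene: x = 0.144, y = 0.038
Drum-2 feed = drum-1 liquid: z₂ = (0.2392, 0.6164, 0.1443).
Drum 2:
Iterate (Newton) starting at ψ₂ = 0.53:
  ψ₂ = 0.530: g = -0.1158, g' = -0.708 → ψ₂ = 0.366
  ψ₂ = 0.366: g = 0.0173, g' = -0.959 → ψ₂ = 0.384
  ψ₂ = 0.384: g = 0.0004, g' = -0.918 → ψ₂ = 0.385
Converged at ψ₂ = 0.385.
  n-butane: x = 0.082, y = 0.490
  MEK: x = 0.738, y = 0.422
  benzene: x = 0.180, y = 0.088

V/F (drum 2) = 0.385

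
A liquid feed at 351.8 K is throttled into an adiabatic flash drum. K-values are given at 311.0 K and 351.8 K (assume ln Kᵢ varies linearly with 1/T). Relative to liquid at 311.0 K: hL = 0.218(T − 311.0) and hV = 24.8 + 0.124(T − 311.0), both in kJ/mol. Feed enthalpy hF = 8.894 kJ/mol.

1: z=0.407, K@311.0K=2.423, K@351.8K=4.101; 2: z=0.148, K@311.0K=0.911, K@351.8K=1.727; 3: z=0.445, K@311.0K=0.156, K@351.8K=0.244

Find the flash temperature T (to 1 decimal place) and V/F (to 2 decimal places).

T = 320.0 K, V/F = 0.29

Adiabatic flash: solve Rachford–Rice at each trial T, then check hF = ψ·hV(T) + (1−ψ)·hL(T).
  T = 311.0 K: K = (2.423, 0.911, 0.156), RR gives ψ = 0.185, H_out = 4.588 kJ/mol
  T = 351.8 K: K = (4.101, 1.727, 0.244), RR gives ψ = 0.525, H_out = 19.906 kJ/mol
  T = 331.4 K: K = (3.204, 1.279, 0.198), RR gives ψ = 0.390, H_out = 13.374 kJ/mol
  T = 321.2 K: K = (2.799, 1.085, 0.176), RR gives ψ = 0.301, H_out = 9.397 kJ/mol
  T = 316.1 K: K = (2.607, 0.996, 0.166), RR gives ψ = 0.247, H_out = 7.123 kJ/mol
  T = 318.6 K: K = (2.700, 1.039, 0.171), RR gives ψ = 0.274, H_out = 8.266 kJ/mol
  T = 319.9 K: K = (2.749, 1.062, 0.174), RR gives ψ = 0.288, H_out = 8.839 kJ/mol
Linear interpolation between T = 319.9 (H_out = 8.839) and T = 321.2 (H_out = 9.397) on hF = 8.894 gives T ≈ 320.0 K, at which ψ = 0.29.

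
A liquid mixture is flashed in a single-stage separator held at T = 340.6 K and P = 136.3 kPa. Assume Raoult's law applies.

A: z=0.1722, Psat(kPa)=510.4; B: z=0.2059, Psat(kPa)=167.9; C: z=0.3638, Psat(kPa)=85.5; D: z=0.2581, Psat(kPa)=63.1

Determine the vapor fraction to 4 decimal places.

Raoult's law: Kᵢ = Pᵢˢᵃᵗ/P = Pᵢˢᵃᵗ/136.3.
  K_A = 510.4/136.3 = 3.744681, K_B = 167.9/136.3 = 1.231842, K_C = 85.5/136.3 = 0.627293, K_D = 63.1/136.3 = 0.462949
Newton–Raphson from ψ = 0.5:
  ψ = 0.5000: g = -0.11414, g' = -0.4548 → ψ = 0.2491
  ψ = 0.2491: g = 0.01638, g' = -0.6282 → ψ = 0.2751
  ψ = 0.2751: g = 0.00043, g' = -0.5961 → ψ = 0.2759
Converged at ψ = 0.2759.

ψ = 0.2759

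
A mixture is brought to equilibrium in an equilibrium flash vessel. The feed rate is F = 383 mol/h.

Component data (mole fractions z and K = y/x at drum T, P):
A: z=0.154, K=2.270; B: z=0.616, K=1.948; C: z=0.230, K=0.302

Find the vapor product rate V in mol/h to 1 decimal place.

Rachford–Rice: g(β) = Σ zᵢ(Kᵢ−1)/(1+β(Kᵢ−1)) = 0.
g(0) = ΣzᵢKᵢ − 1 = 0.619 and g(1) = 1 − Σzᵢ/Kᵢ = -0.146, so a root lies in (0, 1).
Iterate (Newton) starting at β = 0.58:
  β = 0.580: g = 0.2197, g' = -0.629 → β = 0.929
  β = 0.929: g = -0.0566, g' = -1.116 → β = 0.878
  β = 0.878: g = -0.0039, g' = -0.969 → β = 0.874
Converged at β = 0.874.
Then V = β·F = 0.8744·383 = 334.9 mol/h and L = F − V = 48.1 mol/h.

V = 334.9 mol/h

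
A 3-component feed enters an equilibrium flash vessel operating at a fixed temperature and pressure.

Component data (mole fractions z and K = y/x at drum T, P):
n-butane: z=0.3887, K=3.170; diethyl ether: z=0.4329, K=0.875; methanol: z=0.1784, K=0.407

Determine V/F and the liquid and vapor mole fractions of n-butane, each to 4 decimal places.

V/F = 0.8956, x_n-butane = 0.1321, y_n-butane = 0.4186

Newton–Raphson from V/F = 0.5:
  V/F = 0.5000: g = 0.19645, g' = -0.5555 → V/F = 0.8536
  V/F = 0.8536: g = 0.02089, g' = -0.4907 → V/F = 0.8962
  V/F = 0.8962: g = -0.00029, g' = -0.5054 → V/F = 0.8956
Converged at V/F = 0.8956.
Compositions from xᵢ = zᵢ/(1+V/F(Kᵢ−1)), yᵢ = Kᵢxᵢ:
  n-butane: x = 0.1321, y = 0.4186
  diethyl ether: x = 0.4875, y = 0.4265
  methanol: x = 0.3805, y = 0.1549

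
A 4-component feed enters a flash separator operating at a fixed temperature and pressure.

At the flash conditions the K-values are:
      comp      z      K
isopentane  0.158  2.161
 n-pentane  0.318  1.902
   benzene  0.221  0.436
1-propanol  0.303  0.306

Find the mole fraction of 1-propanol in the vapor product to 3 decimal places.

y_1-propanol = 0.109

Material balance + equilibrium reduce to Σ zᵢ(Kᵢ−1)/(1+β(Kᵢ−1)) = 0.
g(0) = ΣzᵢKᵢ − 1 = 0.135 and g(1) = 1 − Σzᵢ/Kᵢ = -0.737, so a root lies in (0, 1).
Iterate (Newton) starting at β = 0.52:
  β = 0.520: g = -0.1958, g' = -0.701 → β = 0.241
  β = 0.241: g = -0.0176, g' = -0.609 → β = 0.212
Converged at β = 0.212.
Compositions from xᵢ = zᵢ/(1+β(Kᵢ−1)), yᵢ = Kᵢxᵢ:
  isopentane: x = 0.127, y = 0.274
  n-pentane: x = 0.267, y = 0.508
  benzene: x = 0.251, y = 0.109
  1-propanol: x = 0.355, y = 0.109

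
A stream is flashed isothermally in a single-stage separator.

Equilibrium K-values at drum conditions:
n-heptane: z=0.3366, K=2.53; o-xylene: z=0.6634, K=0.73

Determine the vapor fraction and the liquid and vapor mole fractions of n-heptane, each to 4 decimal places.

ψ = 0.8131, x_n-heptane = 0.1500, y_n-heptane = 0.3795

Binary case is linear: z₁(K₁−1)(1+ψ(K₂−1)) + z₂(K₂−1)(1+ψ(K₁−1)) = 0
⇒ ψ = [z₁(K₁−1)+z₂(K₂−1)] / [−(K₁−1)(K₂−1)] = 0.33588/0.41310 = 0.8131
Compositions from xᵢ = zᵢ/(1+ψ(Kᵢ−1)), yᵢ = Kᵢxᵢ:
  n-heptane: x = 0.1500, y = 0.3795
  o-xylene: x = 0.8500, y = 0.6205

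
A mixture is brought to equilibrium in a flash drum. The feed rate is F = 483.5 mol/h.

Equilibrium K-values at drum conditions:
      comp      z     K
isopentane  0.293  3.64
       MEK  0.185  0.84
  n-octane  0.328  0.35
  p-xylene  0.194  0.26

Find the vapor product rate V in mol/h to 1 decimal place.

V = 122.8 mol/h

Rachford–Rice: g(V/F) = Σ zᵢ(Kᵢ−1)/(1+V/F(Kᵢ−1)) = 0.
Feasibility: ΣzᵢKᵢ = 1.387, Σzᵢ/Kᵢ = 1.984 — both > 1, two phases present.
Newton–Raphson from V/F = 0.5:
  V/F = 0.500: g = -0.2425, g' = -0.957 → V/F = 0.247
  V/F = 0.247: g = 0.0082, g' = -1.110 → V/F = 0.254
Converged at V/F = 0.254.
Then V = V/F·F = 0.2540·483.5 = 122.8 mol/h and L = F − V = 360.7 mol/h.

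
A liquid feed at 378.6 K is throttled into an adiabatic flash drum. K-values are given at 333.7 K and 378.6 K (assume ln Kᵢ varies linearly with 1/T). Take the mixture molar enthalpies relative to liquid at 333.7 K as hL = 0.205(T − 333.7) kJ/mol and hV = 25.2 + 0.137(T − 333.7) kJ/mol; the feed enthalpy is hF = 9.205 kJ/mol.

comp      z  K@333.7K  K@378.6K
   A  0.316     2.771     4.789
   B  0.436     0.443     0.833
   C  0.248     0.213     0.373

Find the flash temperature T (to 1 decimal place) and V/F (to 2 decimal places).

Adiabatic flash: solve Rachford–Rice at each trial T, then check hF = ψ·hV(T) + (1−ψ)·hL(T).
  T = 333.7 K: K = (2.771, 0.443, 0.213), RR gives ψ = 0.106, H_out = 2.675 kJ/mol
  T = 378.6 K: K = (4.789, 0.833, 0.373), RR gives ψ = 0.652, H_out = 23.653 kJ/mol
  T = 356.1 K: K = (3.704, 0.619, 0.287), RR gives ψ = 0.363, H_out = 13.183 kJ/mol
  T = 344.9 K: K = (3.219, 0.527, 0.248), RR gives ψ = 0.237, H_out = 8.093 kJ/mol
  T = 350.5 K: K = (3.457, 0.572, 0.267), RR gives ψ = 0.300, H_out = 10.655 kJ/mol
  T = 347.7 K: K = (3.337, 0.549, 0.258), RR gives ψ = 0.269, H_out = 9.381 kJ/mol
  T = 346.3 K: K = (3.277, 0.538, 0.253), RR gives ψ = 0.253, H_out = 8.739 kJ/mol
Linear interpolation between T = 346.3 (H_out = 8.739) and T = 347.7 (H_out = 9.381) on hF = 9.205 gives T ≈ 347.3 K, at which ψ = 0.26.

T = 347.3 K, V/F = 0.26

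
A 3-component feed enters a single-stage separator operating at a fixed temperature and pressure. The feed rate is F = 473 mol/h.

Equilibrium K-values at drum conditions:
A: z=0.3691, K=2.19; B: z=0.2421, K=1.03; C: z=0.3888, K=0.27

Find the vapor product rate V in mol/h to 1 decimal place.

Newton iteration, β⁰ = 0.5:
  β = 0.5000: g = -0.16443, g' = -0.7195 → β = 0.2715
  β = 0.2715: g = -0.01478, g' = -0.6211 → β = 0.2477
Converged at β = 0.2477.
Then V = β·F = 0.2477·473 = 117.1 mol/h and L = F − V = 355.9 mol/h.

V = 117.1 mol/h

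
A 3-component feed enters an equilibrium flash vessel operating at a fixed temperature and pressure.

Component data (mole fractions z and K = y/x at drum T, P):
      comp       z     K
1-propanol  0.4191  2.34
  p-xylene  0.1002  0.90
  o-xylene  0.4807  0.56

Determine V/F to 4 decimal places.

Newton–Raphson from V/F = 0.59:
  V/F = 0.5900: g = 0.01732, g' = -0.4056 → V/F = 0.6327
  V/F = 0.6327: g = 0.00012, g' = -0.4003 → V/F = 0.6330
Converged at V/F = 0.6330.

V/F = 0.6330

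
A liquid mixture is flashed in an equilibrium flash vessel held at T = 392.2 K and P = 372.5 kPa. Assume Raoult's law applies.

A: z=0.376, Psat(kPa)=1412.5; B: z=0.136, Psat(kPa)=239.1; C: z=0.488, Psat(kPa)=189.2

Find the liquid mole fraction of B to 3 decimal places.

Raoult's law: Kᵢ = Pᵢˢᵃᵗ/P = Pᵢˢᵃᵗ/372.5.
  K_A = 1412.5/372.5 = 3.79195, K_B = 239.1/372.5 = 0.64188, K_C = 189.2/372.5 = 0.50792
Iterate (Newton) starting at β = 0.38:
  β = 0.380: g = 0.1576, g' = -0.892 → β = 0.557
  β = 0.557: g = 0.0194, g' = -0.701 → β = 0.584
  β = 0.584: g = 0.0002, g' = -0.684 → β = 0.585
Converged at β = 0.585.
Compositions from xᵢ = zᵢ/(1+β(Kᵢ−1)), yᵢ = Kᵢxᵢ:
  A: x = 0.143, y = 0.542
  B: x = 0.172, y = 0.110
  C: x = 0.685, y = 0.348

x_B = 0.172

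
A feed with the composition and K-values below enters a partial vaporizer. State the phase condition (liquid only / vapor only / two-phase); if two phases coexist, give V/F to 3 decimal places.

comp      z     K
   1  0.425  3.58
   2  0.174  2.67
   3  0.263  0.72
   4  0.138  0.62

vapor only

ΣzᵢKᵢ = 2.261; Σzᵢ/Kᵢ = 0.772.
Since Σzᵢ/Kᵢ < 1 the mixture is above its dew point — single vapor phase.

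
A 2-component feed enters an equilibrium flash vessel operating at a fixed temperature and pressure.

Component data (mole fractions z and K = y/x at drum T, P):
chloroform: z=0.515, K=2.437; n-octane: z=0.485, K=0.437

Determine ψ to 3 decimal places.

Let ψ = V/F and solve Σ zᵢ(Kᵢ−1)/(1+ψ(Kᵢ−1)) = 0.
Feasibility: ΣzᵢKᵢ = 1.467, Σzᵢ/Kᵢ = 1.321 — both > 1, two phases present.
Newton–Raphson from ψ = 0.33:
  ψ = 0.330: g = 0.1666, g' = -0.721 → ψ = 0.561
  ψ = 0.561: g = 0.0106, g' = -0.654 → ψ = 0.577
Converged at ψ = 0.577.

ψ = 0.577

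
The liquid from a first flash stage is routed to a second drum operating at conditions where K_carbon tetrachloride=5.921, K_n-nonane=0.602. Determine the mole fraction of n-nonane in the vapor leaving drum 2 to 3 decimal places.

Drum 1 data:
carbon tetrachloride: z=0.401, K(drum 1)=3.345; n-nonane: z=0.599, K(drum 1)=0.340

Drum 1:
Binary case is linear: z₁(K₁−1)(1+ψ₁(K₂−1)) + z₂(K₂−1)(1+ψ₁(K₁−1)) = 0
⇒ ψ₁ = [z₁(K₁−1)+z₂(K₂−1)] / [−(K₁−1)(K₂−1)] = 0.5450/1.5477 = 0.352
Drum-1 compositions:
  carbon tetrachloride: x = 0.220, y = 0.735
  n-nonane: x = 0.780, y = 0.265
Drum-2 feed = drum-1 liquid: z₂ = (0.2196, 0.7804).
Drum 2:
Material balance + equilibrium reduce to Σ zᵢ(Kᵢ−1)/(1+ψ₂(Kᵢ−1)) = 0.
Check two-phase: ΣzᵢKᵢ = 1.770 > 1 and Σzᵢ/Kᵢ = 1.333 > 1, so g(0) = 0.770 > 0 and g(1) = -0.333 < 0.
Binary case is linear: z₁(K₁−1)(1+ψ₂(K₂−1)) + z₂(K₂−1)(1+ψ₂(K₁−1)) = 0
⇒ ψ₂ = [z₁(K₁−1)+z₂(K₂−1)] / [−(K₁−1)(K₂−1)] = 0.7702/1.9586 = 0.393
  carbon tetrachloride: x = 0.075, y = 0.443
  n-nonane: x = 0.925, y = 0.557

y_n-nonane (drum 2) = 0.557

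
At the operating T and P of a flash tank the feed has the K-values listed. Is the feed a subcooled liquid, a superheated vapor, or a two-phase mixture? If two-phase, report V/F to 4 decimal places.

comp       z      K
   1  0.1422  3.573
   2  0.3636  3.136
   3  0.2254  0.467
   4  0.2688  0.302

two-phase, V/F = 0.5846

ΣzᵢKᵢ = 1.8348; Σzᵢ/Kᵢ = 1.5285.
Both exceed 1, so a two-phase solution exists.
Rachford–Rice: g(ψ) = Σ zᵢ(Kᵢ−1)/(1+ψ(Kᵢ−1)) = 0.
Newton iteration, ψ⁰ = 0.52:
  ψ = 0.5200: g = 0.06373, g' = -0.9898 → ψ = 0.5844
  ψ = 0.5844: g = 0.00023, g' = -0.9870 → ψ = 0.5846
Converged at ψ = 0.5846.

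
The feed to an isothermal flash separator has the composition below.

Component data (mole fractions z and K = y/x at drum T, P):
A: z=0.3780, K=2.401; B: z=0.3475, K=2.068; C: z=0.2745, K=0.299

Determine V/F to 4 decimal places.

V/F = 0.8118

Rachford–Rice: g(V/F) = Σ zᵢ(Kᵢ−1)/(1+V/F(Kᵢ−1)) = 0.
Check two-phase: ΣzᵢKᵢ = 1.7083 > 1 and Σzᵢ/Kᵢ = 1.2435 > 1, so g(0) = 0.7083 > 0 and g(1) = -0.2435 < 0.
Newton–Raphson from V/F = 0.5:
  V/F = 0.5000: g = 0.25710, g' = -0.7448 → V/F = 0.8452
  V/F = 0.8452: g = -0.03467, g' = -1.0773 → V/F = 0.8130
  V/F = 0.8130: g = -0.00120, g' = -1.0050 → V/F = 0.8118
Converged at V/F = 0.8118.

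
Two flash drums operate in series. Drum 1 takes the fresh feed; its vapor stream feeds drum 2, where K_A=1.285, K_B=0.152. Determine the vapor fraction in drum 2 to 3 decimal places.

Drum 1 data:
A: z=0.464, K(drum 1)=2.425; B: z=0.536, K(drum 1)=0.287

V/F (drum 2) = 0.282

Drum 1:
Let ψ₁ = V/F and solve Σ zᵢ(Kᵢ−1)/(1+ψ₁(Kᵢ−1)) = 0.
Feasibility: ΣzᵢKᵢ = 1.279, Σzᵢ/Kᵢ = 2.059 — both > 1, two phases present.
Binary case is linear: z₁(K₁−1)(1+ψ₁(K₂−1)) + z₂(K₂−1)(1+ψ₁(K₁−1)) = 0
⇒ ψ₁ = [z₁(K₁−1)+z₂(K₂−1)] / [−(K₁−1)(K₂−1)] = 0.2790/1.0160 = 0.275
Drum-1 compositions:
  A: x = 0.333, y = 0.809
  B: x = 0.667, y = 0.191
Drum-2 feed = drum-1 vapor: z₂ = (0.8087, 0.1913).
Drum 2:
Iterate (Newton) starting at ψ₂ = 0.5:
  ψ₂ = 0.500: g = -0.0799, g' = -0.465 → ψ₂ = 0.328
  ψ₂ = 0.328: g = -0.0140, g' = -0.319 → ψ₂ = 0.284
  ψ₂ = 0.284: g = -0.0005, g' = -0.295 → ψ₂ = 0.282
Converged at ψ₂ = 0.282.
  A: x = 0.748, y = 0.962
  B: x = 0.252, y = 0.038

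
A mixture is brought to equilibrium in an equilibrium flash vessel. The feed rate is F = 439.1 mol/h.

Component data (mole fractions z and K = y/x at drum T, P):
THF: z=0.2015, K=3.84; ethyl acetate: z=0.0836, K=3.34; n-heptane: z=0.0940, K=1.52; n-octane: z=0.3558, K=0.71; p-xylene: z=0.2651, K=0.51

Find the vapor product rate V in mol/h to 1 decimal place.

Newton–Raphson from ψ = 0.57:
  ψ = 0.5700: g = 0.03619, g' = -0.5016 → ψ = 0.6421
  ψ = 0.6421: g = 0.00114, g' = -0.4719 → ψ = 0.6446
Converged at ψ = 0.6446.
Then V = ψ·F = 0.6446·439.1 = 283.0 mol/h and L = F − V = 156.1 mol/h.

V = 283.0 mol/h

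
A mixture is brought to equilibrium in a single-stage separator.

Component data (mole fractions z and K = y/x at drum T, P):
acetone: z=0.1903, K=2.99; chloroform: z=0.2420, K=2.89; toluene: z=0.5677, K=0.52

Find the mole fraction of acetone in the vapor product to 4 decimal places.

Iterate (Newton) starting at ψ = 0.55:
  ψ = 0.5500: g = 0.03483, g' = -0.6211 → ψ = 0.6061
  ψ = 0.6061: g = 0.00055, g' = -0.6028 → ψ = 0.6070
Converged at ψ = 0.6070.
Compositions from xᵢ = zᵢ/(1+ψ(Kᵢ−1)), yᵢ = Kᵢxᵢ:
  acetone: x = 0.0862, y = 0.2577
  chloroform: x = 0.1127, y = 0.3257
  toluene: x = 0.8011, y = 0.4166

y_acetone = 0.2577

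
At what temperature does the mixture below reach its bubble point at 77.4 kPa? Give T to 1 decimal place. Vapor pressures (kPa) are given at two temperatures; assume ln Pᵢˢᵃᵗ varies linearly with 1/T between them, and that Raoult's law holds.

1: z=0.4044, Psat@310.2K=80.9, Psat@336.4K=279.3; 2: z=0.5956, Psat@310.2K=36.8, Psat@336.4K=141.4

T = 316.9 K

Bubble-point temperature: ΣzᵢPᵢˢᵃᵗ(T) = P. Interpolate ln Pᵢˢᵃᵗ = aᵢ + bᵢ/T.
  T = 310.2 K: ΣzᵢPᵢˢᵃᵗ = 54.63 kPa
  T = 336.4 K: ΣzᵢPᵢˢᵃᵗ = 197.17 kPa
  T = 323.3 K: ΣzᵢPᵢˢᵃᵗ = 106.49 kPa
  T = 316.8 K: ΣzᵢPᵢˢᵃᵗ = 76.99 kPa
  T = 320.1 K: ΣzᵢPᵢˢᵃᵗ = 90.92 kPa
  T = 318.5 K: ΣzᵢPᵢˢᵃᵗ = 83.91 kPa
Interpolating between 316.8 K and 318.5 K gives T ≈ 316.9 K.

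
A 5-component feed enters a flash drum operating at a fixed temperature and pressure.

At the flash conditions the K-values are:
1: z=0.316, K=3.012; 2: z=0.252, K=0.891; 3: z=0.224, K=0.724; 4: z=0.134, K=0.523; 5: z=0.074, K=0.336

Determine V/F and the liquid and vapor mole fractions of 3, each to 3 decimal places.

V/F = 0.630, x_3 = 0.271, y_3 = 0.196

Iterate (Newton) starting at V/F = 0.5:
  V/F = 0.500: g = 0.0587, g' = -0.470 → V/F = 0.625
  V/F = 0.625: g = 0.0024, g' = -0.437 → V/F = 0.630
Converged at V/F = 0.630.
Compositions from xᵢ = zᵢ/(1+V/F(Kᵢ−1)), yᵢ = Kᵢxᵢ:
  1: x = 0.139, y = 0.420
  2: x = 0.271, y = 0.241
  3: x = 0.271, y = 0.196
  4: x = 0.192, y = 0.100
  5: x = 0.127, y = 0.043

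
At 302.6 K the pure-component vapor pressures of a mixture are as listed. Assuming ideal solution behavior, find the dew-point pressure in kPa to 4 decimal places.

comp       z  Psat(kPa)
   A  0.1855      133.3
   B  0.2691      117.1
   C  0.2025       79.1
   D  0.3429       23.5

At the dew point ψ → 1, so Σzᵢ/Kᵢ = 1 with Kᵢ = Pᵢˢᵃᵗ/P ⇒ 1/P = Σzᵢ/Pᵢˢᵃᵗ.
1/P = 0.1855/133.3 + 0.2691/117.1 + 0.2025/79.1 + 0.3429/23.5 = 0.0208412 ⇒ P = 47.9819 kPa

Pdew = 47.9819 kPa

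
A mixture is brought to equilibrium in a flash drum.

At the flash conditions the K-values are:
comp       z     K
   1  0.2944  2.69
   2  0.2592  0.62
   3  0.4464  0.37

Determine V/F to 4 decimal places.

Newton–Raphson from V/F = 0.46:
  V/F = 0.4600: g = -0.23543, g' = -0.6724 → V/F = 0.1099
  V/F = 0.1099: g = 0.01469, g' = -0.8434 → V/F = 0.1273
  V/F = 0.1273: g = 0.00020, g' = -0.8202 → V/F = 0.1275
Converged at V/F = 0.1275.

V/F = 0.1275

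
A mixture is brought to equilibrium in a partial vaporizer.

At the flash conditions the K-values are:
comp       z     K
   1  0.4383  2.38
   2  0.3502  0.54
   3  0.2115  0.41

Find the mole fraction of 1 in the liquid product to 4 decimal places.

x_1 = 0.2703

Let β = V/F and solve Σ zᵢ(Kᵢ−1)/(1+β(Kᵢ−1)) = 0.
g(0) = ΣzᵢKᵢ − 1 = 0.3190 and g(1) = 1 − Σzᵢ/Kᵢ = -0.3485, so a root lies in (0, 1).
Newton–Raphson from β = 0.54:
  β = 0.5400: g = -0.05088, g' = -0.5638 → β = 0.4498
  β = 0.4498: g = 0.00024, g' = -0.5720 → β = 0.4502
Converged at β = 0.4502.
Compositions from xᵢ = zᵢ/(1+β(Kᵢ−1)), yᵢ = Kᵢxᵢ:
  1: x = 0.2703, y = 0.6434
  2: x = 0.4417, y = 0.2385
  3: x = 0.2880, y = 0.1181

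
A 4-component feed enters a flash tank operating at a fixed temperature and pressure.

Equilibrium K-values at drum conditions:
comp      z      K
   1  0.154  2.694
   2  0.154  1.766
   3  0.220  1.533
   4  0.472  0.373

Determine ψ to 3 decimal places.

Material balance + equilibrium reduce to Σ zᵢ(Kᵢ−1)/(1+ψ(Kᵢ−1)) = 0.
Feasibility: ΣzᵢKᵢ = 1.200, Σzᵢ/Kᵢ = 1.553 — both > 1, two phases present.
Iterate (Newton) starting at ψ = 0.6:
  ψ = 0.600: g = -0.1754, g' = -0.664 → ψ = 0.336
  ψ = 0.336: g = -0.0153, g' = -0.579 → ψ = 0.309
Converged at ψ = 0.309.

ψ = 0.309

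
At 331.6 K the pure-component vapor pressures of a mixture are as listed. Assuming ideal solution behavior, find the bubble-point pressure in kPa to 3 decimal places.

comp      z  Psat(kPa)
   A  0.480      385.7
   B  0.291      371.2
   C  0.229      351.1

Pbub = 373.557 kPa

At the bubble point ψ → 0, so ΣzᵢKᵢ = 1 with Kᵢ = Pᵢˢᵃᵗ/P ⇒ P = ΣzᵢPᵢˢᵃᵗ.
P = 0.480·385.7 + 0.291·371.2 + 0.229·351.1 = 373.557 kPa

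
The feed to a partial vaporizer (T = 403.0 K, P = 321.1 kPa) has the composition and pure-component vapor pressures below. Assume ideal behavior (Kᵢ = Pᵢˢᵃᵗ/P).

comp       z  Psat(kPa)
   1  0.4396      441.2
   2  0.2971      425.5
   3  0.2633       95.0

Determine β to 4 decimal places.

β = 0.3028

Raoult's law: Kᵢ = Pᵢˢᵃᵗ/P = Pᵢˢᵃᵗ/321.1.
  K_1 = 441.2/321.1 = 1.374027, K_2 = 425.5/321.1 = 1.325132, K_3 = 95.0/321.1 = 0.295858
Rachford–Rice: g(β) = Σ zᵢ(Kᵢ−1)/(1+β(Kᵢ−1)) = 0.
g(0) = ΣzᵢKᵢ − 1 = 0.0756 and g(1) = 1 − Σzᵢ/Kᵢ = -0.4341, so a root lies in (0, 1).
Iterate (Newton) starting at β = 0.5:
  β = 0.5000: g = -0.06454, g' = -0.3779 → β = 0.3292
  β = 0.3292: g = -0.00769, g' = -0.2956 → β = 0.3032
  β = 0.3032: g = -0.00012, g' = -0.2867 → β = 0.3028
Converged at β = 0.3028.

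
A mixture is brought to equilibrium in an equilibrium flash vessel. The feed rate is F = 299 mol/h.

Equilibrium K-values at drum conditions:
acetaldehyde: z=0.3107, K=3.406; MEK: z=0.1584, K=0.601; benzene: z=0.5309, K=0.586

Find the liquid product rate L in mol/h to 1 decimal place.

L = 158.4 mol/h

Newton–Raphson from ψ = 0.5:
  ψ = 0.5000: g = -0.01679, g' = -0.5547 → ψ = 0.4697
  ψ = 0.4697: g = 0.00030, g' = -0.5748 → ψ = 0.4702
Converged at ψ = 0.4702.
Then V = ψ·F = 0.4702·299 = 140.6 mol/h and L = F − V = 158.4 mol/h.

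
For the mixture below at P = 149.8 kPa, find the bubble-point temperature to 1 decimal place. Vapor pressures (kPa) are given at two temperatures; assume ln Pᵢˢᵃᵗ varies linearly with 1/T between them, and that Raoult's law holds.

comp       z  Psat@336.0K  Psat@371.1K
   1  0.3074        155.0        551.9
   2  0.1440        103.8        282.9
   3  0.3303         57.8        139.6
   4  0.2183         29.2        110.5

Bubble-point temperature: ΣzᵢPᵢˢᵃᵗ(T) = P. Interpolate ln Pᵢˢᵃᵗ = aᵢ + bᵢ/T.
  T = 336.0 K: ΣzᵢPᵢˢᵃᵗ = 88.06 kPa
  T = 371.1 K: ΣzᵢPᵢˢᵃᵗ = 280.62 kPa
  T = 353.6 K: ΣzᵢPᵢˢᵃᵗ = 161.49 kPa
  T = 344.8 K: ΣzᵢPᵢˢᵃᵗ = 120.06 kPa
  T = 349.2 K: ΣzᵢPᵢˢᵃᵗ = 139.47 kPa
  T = 351.4 K: ΣzᵢPᵢˢᵃᵗ = 150.14 kPa
Interpolating between 349.2 K and 351.4 K gives T ≈ 351.3 K.

T = 351.3 K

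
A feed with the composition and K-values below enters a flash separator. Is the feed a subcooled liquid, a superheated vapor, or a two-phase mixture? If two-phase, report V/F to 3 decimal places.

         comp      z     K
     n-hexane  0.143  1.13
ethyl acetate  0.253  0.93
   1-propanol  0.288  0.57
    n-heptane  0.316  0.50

subcooled liquid

ΣzᵢKᵢ = 0.719; Σzᵢ/Kᵢ = 1.536.
Since ΣzᵢKᵢ < 1 the mixture is below its bubble point — single liquid phase.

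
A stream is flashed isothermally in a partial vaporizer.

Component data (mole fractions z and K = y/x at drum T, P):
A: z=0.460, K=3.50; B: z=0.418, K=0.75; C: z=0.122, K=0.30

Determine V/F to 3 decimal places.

V/F = 0.884

Rachford–Rice: g(V/F) = Σ zᵢ(Kᵢ−1)/(1+V/F(Kᵢ−1)) = 0.
Feasibility: ΣzᵢKᵢ = 1.960, Σzᵢ/Kᵢ = 1.095 — both > 1, two phases present.
Iterate (Newton) starting at V/F = 0.56:
  V/F = 0.560: g = 0.2172, g' = -0.696 → V/F = 0.872
  V/F = 0.872: g = 0.0088, g' = -0.721 → V/F = 0.884
Converged at V/F = 0.884.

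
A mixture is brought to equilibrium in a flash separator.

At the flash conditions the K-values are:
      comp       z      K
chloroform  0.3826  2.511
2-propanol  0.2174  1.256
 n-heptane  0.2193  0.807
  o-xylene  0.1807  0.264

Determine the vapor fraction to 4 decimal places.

ψ = 0.7075

Material balance + equilibrium reduce to Σ zᵢ(Kᵢ−1)/(1+ψ(Kᵢ−1)) = 0.
g(0) = ΣzᵢKᵢ − 1 = 0.4584 and g(1) = 1 − Σzᵢ/Kᵢ = -0.2817, so a root lies in (0, 1).
Iterate (Newton) starting at ψ = 0.31:
  ψ = 0.3100: g = 0.22793, g' = -0.5909 → ψ = 0.6957
  ψ = 0.6957: g = 0.00761, g' = -0.6399 → ψ = 0.7076
  ψ = 0.7076: g = -0.00007, g' = -0.6515 → ψ = 0.7075
Converged at ψ = 0.7075.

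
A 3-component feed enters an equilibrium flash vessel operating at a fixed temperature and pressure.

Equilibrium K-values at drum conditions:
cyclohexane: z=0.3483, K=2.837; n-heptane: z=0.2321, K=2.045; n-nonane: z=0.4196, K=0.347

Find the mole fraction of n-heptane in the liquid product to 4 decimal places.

Rachford–Rice: g(V/F) = Σ zᵢ(Kᵢ−1)/(1+V/F(Kᵢ−1)) = 0.
g(0) = ΣzᵢKᵢ − 1 = 0.6084 and g(1) = 1 − Σzᵢ/Kᵢ = -0.4455, so a root lies in (0, 1).
Newton–Raphson from V/F = 0.5:
  V/F = 0.5000: g = 0.08598, g' = -0.8231 → V/F = 0.6045
  V/F = 0.6045: g = -0.00085, g' = -0.8475 → V/F = 0.6035
Converged at V/F = 0.6035.
Compositions from xᵢ = zᵢ/(1+V/F(Kᵢ−1)), yᵢ = Kᵢxᵢ:
  cyclohexane: x = 0.1652, y = 0.4686
  n-heptane: x = 0.1423, y = 0.2911
  n-nonane: x = 0.6925, y = 0.2403

x_n-heptane = 0.1423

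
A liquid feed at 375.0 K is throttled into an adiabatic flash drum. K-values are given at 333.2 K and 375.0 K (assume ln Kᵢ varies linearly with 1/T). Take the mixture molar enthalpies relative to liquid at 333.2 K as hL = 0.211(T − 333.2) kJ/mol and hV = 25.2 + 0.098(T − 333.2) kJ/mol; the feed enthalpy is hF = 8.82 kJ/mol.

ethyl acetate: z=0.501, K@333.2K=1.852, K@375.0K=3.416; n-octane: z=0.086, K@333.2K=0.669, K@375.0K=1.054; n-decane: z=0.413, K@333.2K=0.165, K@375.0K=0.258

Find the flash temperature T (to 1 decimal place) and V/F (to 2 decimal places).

T = 344.0 K, V/F = 0.27

Adiabatic flash: solve Rachford–Rice at each trial T, then check hF = ψ·hV(T) + (1−ψ)·hL(T).
  T = 333.2 K: K = (1.852, 0.669, 0.165), RR gives ψ = 0.081, H_out = 2.048 kJ/mol
  T = 375.0 K: K = (3.416, 1.054, 0.258), RR gives ψ = 0.555, H_out = 20.194 kJ/mol
  T = 354.1 K: K = (2.561, 0.851, 0.209), RR gives ψ = 0.390, H_out = 13.321 kJ/mol
  T = 343.6 K: K = (2.187, 0.757, 0.186), RR gives ψ = 0.267, H_out = 8.605 kJ/mol
  T = 348.9 K: K = (2.371, 0.804, 0.198), RR gives ψ = 0.334, H_out = 11.148 kJ/mol
  T = 346.2 K: K = (2.276, 0.780, 0.192), RR gives ψ = 0.302, H_out = 9.901 kJ/mol
  T = 344.9 K: K = (2.231, 0.768, 0.189), RR gives ψ = 0.285, H_out = 9.266 kJ/mol
Linear interpolation between T = 343.6 (H_out = 8.605) and T = 344.9 (H_out = 9.266) on hF = 8.82 gives T ≈ 344.0 K, at which ψ = 0.27.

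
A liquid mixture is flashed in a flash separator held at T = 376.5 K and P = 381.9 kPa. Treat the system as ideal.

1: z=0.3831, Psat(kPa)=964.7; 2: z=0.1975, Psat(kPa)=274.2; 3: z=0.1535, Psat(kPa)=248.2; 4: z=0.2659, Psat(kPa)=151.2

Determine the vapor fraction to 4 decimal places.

ψ = 0.4471

Raoult's law: Kᵢ = Pᵢˢᵃᵗ/P = Pᵢˢᵃᵗ/381.9.
  K_1 = 964.7/381.9 = 2.526054, K_2 = 274.2/381.9 = 0.717989, K_3 = 248.2/381.9 = 0.649908, K_4 = 151.2/381.9 = 0.395915
Rachford–Rice: g(ψ) = Σ zᵢ(Kᵢ−1)/(1+ψ(Kᵢ−1)) = 0.
g(0) = ΣzᵢKᵢ − 1 = 0.3146 and g(1) = 1 − Σzᵢ/Kᵢ = -0.3345, so a root lies in (0, 1).
Newton iteration, ψ⁰ = 0.46:
  ψ = 0.4600: g = -0.00699, g' = -0.5415 → ψ = 0.4471
Converged at ψ = 0.4471.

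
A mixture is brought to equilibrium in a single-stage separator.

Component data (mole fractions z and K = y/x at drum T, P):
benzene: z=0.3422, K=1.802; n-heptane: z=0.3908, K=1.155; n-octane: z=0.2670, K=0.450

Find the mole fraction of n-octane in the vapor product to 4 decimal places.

Material balance + equilibrium reduce to Σ zᵢ(Kᵢ−1)/(1+ψ(Kᵢ−1)) = 0.
g(0) = ΣzᵢKᵢ − 1 = 0.1882 and g(1) = 1 − Σzᵢ/Kᵢ = -0.1216, so a root lies in (0, 1).
Newton iteration, ψ⁰ = 0.5:
  ψ = 0.5000: g = 0.04956, g' = -0.2739 → ψ = 0.6809
  ψ = 0.6809: g = -0.00248, g' = -0.3062 → ψ = 0.6728
Converged at ψ = 0.6728.
Compositions from xᵢ = zᵢ/(1+ψ(Kᵢ−1)), yᵢ = Kᵢxᵢ:
  benzene: x = 0.2223, y = 0.4005
  n-heptane: x = 0.3539, y = 0.4087
  n-octane: x = 0.4238, y = 0.1907

y_n-octane = 0.1907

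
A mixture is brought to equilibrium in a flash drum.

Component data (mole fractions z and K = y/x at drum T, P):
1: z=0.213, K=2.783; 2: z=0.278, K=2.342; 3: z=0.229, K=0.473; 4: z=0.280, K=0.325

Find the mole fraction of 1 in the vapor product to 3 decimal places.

y_1 = 0.323

Let ψ = V/F and solve Σ zᵢ(Kᵢ−1)/(1+ψ(Kᵢ−1)) = 0.
Check two-phase: ΣzᵢKᵢ = 1.443 > 1 and Σzᵢ/Kᵢ = 1.541 > 1, so g(0) = 0.443 > 0 and g(1) = -0.541 < 0.
Newton–Raphson from ψ = 0.5:
  ψ = 0.500: g = -0.0251, g' = -0.776 → ψ = 0.468
Converged at ψ = 0.468.
Compositions from xᵢ = zᵢ/(1+ψ(Kᵢ−1)), yᵢ = Kᵢxᵢ:
  1: x = 0.116, y = 0.323
  2: x = 0.171, y = 0.400
  3: x = 0.304, y = 0.144
  4: x = 0.409, y = 0.133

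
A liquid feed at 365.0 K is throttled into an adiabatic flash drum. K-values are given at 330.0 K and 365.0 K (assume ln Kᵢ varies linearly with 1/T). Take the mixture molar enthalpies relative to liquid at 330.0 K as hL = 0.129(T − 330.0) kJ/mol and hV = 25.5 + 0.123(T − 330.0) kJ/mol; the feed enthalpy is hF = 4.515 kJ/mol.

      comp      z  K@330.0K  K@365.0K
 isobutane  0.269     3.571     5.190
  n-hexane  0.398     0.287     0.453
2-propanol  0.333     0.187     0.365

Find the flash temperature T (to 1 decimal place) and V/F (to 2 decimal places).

Adiabatic flash: solve Rachford–Rice at each trial T, then check hF = ψ·hV(T) + (1−ψ)·hL(T).
  T = 330.0 K: K = (3.571, 0.287, 0.187), RR gives ψ = 0.070, H_out = 1.790 kJ/mol
  T = 365.0 K: K = (5.190, 0.453, 0.365), RR gives ψ = 0.283, H_out = 11.678 kJ/mol
  T = 347.5 K: K = (4.346, 0.365, 0.266), RR gives ψ = 0.177, H_out = 6.742 kJ/mol
  T = 338.8 K: K = (3.952, 0.325, 0.224), RR gives ψ = 0.125, H_out = 4.322 kJ/mol
  T = 343.1 K: K = (4.144, 0.344, 0.244), RR gives ψ = 0.151, H_out = 5.523 kJ/mol
  T = 341.0 K: K = (4.050, 0.335, 0.234), RR gives ψ = 0.138, H_out = 4.938 kJ/mol
Linear interpolation between T = 338.8 (H_out = 4.322) and T = 341.0 (H_out = 4.938) on hF = 4.515 gives T ≈ 339.5 K, at which ψ = 0.13.

T = 339.5 K, V/F = 0.13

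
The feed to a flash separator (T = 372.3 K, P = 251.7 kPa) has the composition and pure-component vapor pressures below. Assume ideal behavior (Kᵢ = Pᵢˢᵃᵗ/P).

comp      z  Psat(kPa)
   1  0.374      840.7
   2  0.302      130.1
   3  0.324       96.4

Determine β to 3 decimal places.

β = 0.407

Raoult's law: Kᵢ = Pᵢˢᵃᵗ/P = Pᵢˢᵃᵗ/251.7.
  K_1 = 840.7/251.7 = 3.34009, K_2 = 130.1/251.7 = 0.51689, K_3 = 96.4/251.7 = 0.38300
Let β = V/F and solve Σ zᵢ(Kᵢ−1)/(1+β(Kᵢ−1)) = 0.
Feasibility: ΣzᵢKᵢ = 1.529, Σzᵢ/Kᵢ = 1.542 — both > 1, two phases present.
Newton iteration, β⁰ = 0.5:
  β = 0.500: g = -0.0782, g' = -0.815 → β = 0.404
  β = 0.404: g = 0.0022, g' = -0.869 → β = 0.407
Converged at β = 0.407.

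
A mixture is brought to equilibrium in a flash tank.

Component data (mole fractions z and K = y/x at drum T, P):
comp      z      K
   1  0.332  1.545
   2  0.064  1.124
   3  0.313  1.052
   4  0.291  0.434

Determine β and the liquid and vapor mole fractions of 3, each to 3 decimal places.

β = 0.206, x_3 = 0.310, y_3 = 0.326

Material balance + equilibrium reduce to Σ zᵢ(Kᵢ−1)/(1+β(Kᵢ−1)) = 0.
Feasibility: ΣzᵢKᵢ = 1.040, Σzᵢ/Kᵢ = 1.240 — both > 1, two phases present.
Newton–Raphson from β = 0.69:
  β = 0.690: g = -0.1157, g' = -0.305 → β = 0.310
  β = 0.310: g = -0.0213, g' = -0.211 → β = 0.209
  β = 0.209: g = -0.0005, g' = -0.201 → β = 0.206
Converged at β = 0.206.
Compositions from xᵢ = zᵢ/(1+β(Kᵢ−1)), yᵢ = Kᵢxᵢ:
  1: x = 0.298, y = 0.461
  2: x = 0.062, y = 0.070
  3: x = 0.310, y = 0.326
  4: x = 0.329, y = 0.143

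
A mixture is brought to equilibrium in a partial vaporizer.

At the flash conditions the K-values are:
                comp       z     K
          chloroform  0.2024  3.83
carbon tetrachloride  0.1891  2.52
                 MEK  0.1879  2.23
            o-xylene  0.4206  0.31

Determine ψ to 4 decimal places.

ψ = 0.6004

Let ψ = V/F and solve Σ zᵢ(Kᵢ−1)/(1+ψ(Kᵢ−1)) = 0.
g(0) = ΣzᵢKᵢ − 1 = 0.8011 and g(1) = 1 − Σzᵢ/Kᵢ = -0.5689, so a root lies in (0, 1).
Iterate (Newton) starting at ψ = 0.5:
  ψ = 0.5000: g = 0.10053, g' = -0.9947 → ψ = 0.6011
  ψ = 0.6011: g = -0.00071, g' = -1.0201 → ψ = 0.6004
Converged at ψ = 0.6004.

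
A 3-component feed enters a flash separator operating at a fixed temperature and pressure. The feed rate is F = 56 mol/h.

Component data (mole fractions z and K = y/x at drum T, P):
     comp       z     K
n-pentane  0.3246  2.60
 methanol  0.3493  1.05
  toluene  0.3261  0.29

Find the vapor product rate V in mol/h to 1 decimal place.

V = 23.3 mol/h

Material balance + equilibrium reduce to Σ zᵢ(Kᵢ−1)/(1+ψ(Kᵢ−1)) = 0.
g(0) = ΣzᵢKᵢ − 1 = 0.3053 and g(1) = 1 − Σzᵢ/Kᵢ = -0.5820, so a root lies in (0, 1).
Newton–Raphson from ψ = 0.5:
  ψ = 0.5000: g = -0.05339, g' = -0.6524 → ψ = 0.4182
  ψ = 0.4182: g = -0.00103, g' = -0.6317 → ψ = 0.4165
Converged at ψ = 0.4165.
Then V = ψ·F = 0.4165·56 = 23.3 mol/h and L = F − V = 32.7 mol/h.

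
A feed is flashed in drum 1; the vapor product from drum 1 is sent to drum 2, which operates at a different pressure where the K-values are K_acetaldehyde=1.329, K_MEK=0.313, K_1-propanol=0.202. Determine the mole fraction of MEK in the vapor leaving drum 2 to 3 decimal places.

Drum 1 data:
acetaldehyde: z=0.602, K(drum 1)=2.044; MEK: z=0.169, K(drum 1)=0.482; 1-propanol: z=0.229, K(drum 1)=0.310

y_MEK (drum 2) = 0.046

Drum 1:
Material balance + equilibrium reduce to Σ zᵢ(Kᵢ−1)/(1+ψ₁(Kᵢ−1)) = 0.
Check two-phase: ΣzᵢKᵢ = 1.383 > 1 and Σzᵢ/Kᵢ = 1.384 > 1, so g(0) = 0.383 > 0 and g(1) = -0.384 < 0.
Iterate (Newton) starting at ψ₁ = 0.5:
  ψ₁ = 0.500: g = 0.0536, g' = -0.620 → ψ₁ = 0.586
  ψ₁ = 0.586: g = -0.0013, g' = -0.654 → ψ₁ = 0.584
Converged at ψ₁ = 0.584.
Drum-1 compositions:
  acetaldehyde: x = 0.374, y = 0.764
  MEK: x = 0.242, y = 0.117
  1-propanol: x = 0.384, y = 0.119
Drum-2 feed = drum-1 vapor: z₂ = (0.7642, 0.1168, 0.1190).
Drum 2:
Rachford–Rice: g(ψ₂) = Σ zᵢ(Kᵢ−1)/(1+ψ₂(Kᵢ−1)) = 0.
g(0) = ΣzᵢKᵢ − 1 = 0.076 and g(1) = 1 − Σzᵢ/Kᵢ = -0.537, so a root lies in (0, 1).
Newton iteration, ψ₂⁰ = 0.61:
  ψ₂ = 0.610: g = -0.1137, g' = -0.508 → ψ₂ = 0.386
  ψ₂ = 0.386: g = -0.0234, g' = -0.326 → ψ₂ = 0.314
  ψ₂ = 0.314: g = -0.0012, g' = -0.293 → ψ₂ = 0.310
Converged at ψ₂ = 0.310.
  acetaldehyde: x = 0.693, y = 0.922
  MEK: x = 0.148, y = 0.046
  1-propanol: x = 0.158, y = 0.032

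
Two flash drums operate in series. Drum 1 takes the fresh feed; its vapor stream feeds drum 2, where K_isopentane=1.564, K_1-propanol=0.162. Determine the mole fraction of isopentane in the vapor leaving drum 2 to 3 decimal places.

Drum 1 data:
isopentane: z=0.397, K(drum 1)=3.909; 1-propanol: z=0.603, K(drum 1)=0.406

y_isopentane (drum 2) = 0.935

Drum 1:
Let ψ₁ = V/F and solve Σ zᵢ(Kᵢ−1)/(1+ψ₁(Kᵢ−1)) = 0.
Check two-phase: ΣzᵢKᵢ = 1.797 > 1 and Σzᵢ/Kᵢ = 1.587 > 1, so g(0) = 0.797 > 0 and g(1) = -0.587 < 0.
Binary case is linear: z₁(K₁−1)(1+ψ₁(K₂−1)) + z₂(K₂−1)(1+ψ₁(K₁−1)) = 0
⇒ ψ₁ = [z₁(K₁−1)+z₂(K₂−1)] / [−(K₁−1)(K₂−1)] = 0.7967/1.7279 = 0.461
Drum-1 compositions:
  isopentane: x = 0.170, y = 0.663
  1-propanol: x = 0.830, y = 0.337
Drum-2 feed = drum-1 vapor: z₂ = (0.6628, 0.3372).
Drum 2:
Material balance + equilibrium reduce to Σ zᵢ(Kᵢ−1)/(1+ψ₂(Kᵢ−1)) = 0.
Check two-phase: ΣzᵢKᵢ = 1.091 > 1 and Σzᵢ/Kᵢ = 2.505 > 1, so g(0) = 0.091 > 0 and g(1) = -1.505 < 0.
Iterate (Newton) starting at ψ₂ = 0.34:
  ψ₂ = 0.340: g = -0.0814, g' = -0.611 → ψ₂ = 0.207
  ψ₂ = 0.207: g = -0.0070, g' = -0.516 → ψ₂ = 0.193
Converged at ψ₂ = 0.193.
  isopentane: x = 0.598, y = 0.935
  1-propanol: x = 0.402, y = 0.065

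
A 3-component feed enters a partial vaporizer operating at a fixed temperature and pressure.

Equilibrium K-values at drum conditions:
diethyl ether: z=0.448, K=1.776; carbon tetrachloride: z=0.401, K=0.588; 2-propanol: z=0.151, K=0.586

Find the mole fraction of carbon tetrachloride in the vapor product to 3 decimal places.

y_carbon tetrachloride = 0.279

Let β = V/F and solve Σ zᵢ(Kᵢ−1)/(1+β(Kᵢ−1)) = 0.
Feasibility: ΣzᵢKᵢ = 1.120, Σzᵢ/Kᵢ = 1.192 — both > 1, two phases present.
Newton–Raphson from β = 0.68:
  β = 0.680: g = -0.0890, g' = -0.297 → β = 0.381
  β = 0.381: g = -0.0018, g' = -0.293 → β = 0.375
Converged at β = 0.375.
Compositions from xᵢ = zᵢ/(1+β(Kᵢ−1)), yᵢ = Kᵢxᵢ:
  diethyl ether: x = 0.347, y = 0.616
  carbon tetrachloride: x = 0.474, y = 0.279
  2-propanol: x = 0.179, y = 0.105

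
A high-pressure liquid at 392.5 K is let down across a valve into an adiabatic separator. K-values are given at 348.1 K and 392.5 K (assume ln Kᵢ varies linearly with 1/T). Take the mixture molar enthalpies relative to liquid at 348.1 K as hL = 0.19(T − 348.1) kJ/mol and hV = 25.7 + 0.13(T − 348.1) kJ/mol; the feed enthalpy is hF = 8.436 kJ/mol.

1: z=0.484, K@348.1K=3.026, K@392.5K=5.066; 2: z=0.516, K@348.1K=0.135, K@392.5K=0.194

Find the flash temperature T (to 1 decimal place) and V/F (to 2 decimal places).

T = 350.0 K, V/F = 0.32

Adiabatic flash: solve Rachford–Rice at each trial T, then check hF = ψ·hV(T) + (1−ψ)·hL(T).
  T = 348.1 K: K = (3.026, 0.135), RR gives ψ = 0.305, H_out = 7.835 kJ/mol
  T = 392.5 K: K = (5.066, 0.194), RR gives ψ = 0.474, H_out = 19.346 kJ/mol
  T = 370.3 K: K = (3.976, 0.164), RR gives ψ = 0.405, H_out = 14.094 kJ/mol
  T = 359.2 K: K = (3.483, 0.149), RR gives ψ = 0.361, H_out = 11.146 kJ/mol
  T = 353.6 K: K = (3.248, 0.142), RR gives ψ = 0.335, H_out = 9.532 kJ/mol
  T = 350.9 K: K = (3.138, 0.138), RR gives ψ = 0.320, H_out = 8.714 kJ/mol
  T = 349.5 K: K = (3.082, 0.137), RR gives ψ = 0.313, H_out = 8.279 kJ/mol
Linear interpolation between T = 349.5 (H_out = 8.279) and T = 350.9 (H_out = 8.714) on hF = 8.436 gives T ≈ 350.0 K, at which ψ = 0.32.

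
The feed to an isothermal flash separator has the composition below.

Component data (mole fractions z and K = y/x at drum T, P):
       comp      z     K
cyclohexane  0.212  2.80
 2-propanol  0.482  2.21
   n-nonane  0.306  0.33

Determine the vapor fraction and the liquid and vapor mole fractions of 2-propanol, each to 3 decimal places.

ψ = 0.812, x_2-propanol = 0.243, y_2-propanol = 0.537

Rachford–Rice: g(ψ) = Σ zᵢ(Kᵢ−1)/(1+ψ(Kᵢ−1)) = 0.
Feasibility: ΣzᵢKᵢ = 1.760, Σzᵢ/Kᵢ = 1.221 — both > 1, two phases present.
Iterate (Newton) starting at ψ = 0.5:
  ψ = 0.500: g = 0.2559, g' = -0.775 → ψ = 0.830
  ψ = 0.830: g = -0.0182, g' = -0.984 → ψ = 0.812
Converged at ψ = 0.812.
Compositions from xᵢ = zᵢ/(1+ψ(Kᵢ−1)), yᵢ = Kᵢxᵢ:
  cyclohexane: x = 0.086, y = 0.241
  2-propanol: x = 0.243, y = 0.537
  n-nonane: x = 0.671, y = 0.221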